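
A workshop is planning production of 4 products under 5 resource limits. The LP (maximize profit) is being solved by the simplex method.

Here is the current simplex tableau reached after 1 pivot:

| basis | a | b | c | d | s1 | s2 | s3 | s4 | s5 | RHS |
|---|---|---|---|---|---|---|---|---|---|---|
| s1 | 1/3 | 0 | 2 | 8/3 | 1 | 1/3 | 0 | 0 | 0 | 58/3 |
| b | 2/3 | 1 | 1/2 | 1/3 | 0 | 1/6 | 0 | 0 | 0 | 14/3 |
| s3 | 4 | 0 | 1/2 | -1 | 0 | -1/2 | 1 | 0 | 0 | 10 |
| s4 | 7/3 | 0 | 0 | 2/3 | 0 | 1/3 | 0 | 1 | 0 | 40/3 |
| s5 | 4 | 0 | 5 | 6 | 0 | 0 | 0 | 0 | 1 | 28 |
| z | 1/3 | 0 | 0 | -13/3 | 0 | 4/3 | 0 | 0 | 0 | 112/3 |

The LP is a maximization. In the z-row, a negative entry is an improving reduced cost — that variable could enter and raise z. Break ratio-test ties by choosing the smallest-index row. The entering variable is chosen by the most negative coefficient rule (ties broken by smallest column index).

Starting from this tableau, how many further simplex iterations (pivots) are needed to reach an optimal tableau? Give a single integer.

pivot: d in, s5 out → z = 518/9
No improving column remains; optimal.

1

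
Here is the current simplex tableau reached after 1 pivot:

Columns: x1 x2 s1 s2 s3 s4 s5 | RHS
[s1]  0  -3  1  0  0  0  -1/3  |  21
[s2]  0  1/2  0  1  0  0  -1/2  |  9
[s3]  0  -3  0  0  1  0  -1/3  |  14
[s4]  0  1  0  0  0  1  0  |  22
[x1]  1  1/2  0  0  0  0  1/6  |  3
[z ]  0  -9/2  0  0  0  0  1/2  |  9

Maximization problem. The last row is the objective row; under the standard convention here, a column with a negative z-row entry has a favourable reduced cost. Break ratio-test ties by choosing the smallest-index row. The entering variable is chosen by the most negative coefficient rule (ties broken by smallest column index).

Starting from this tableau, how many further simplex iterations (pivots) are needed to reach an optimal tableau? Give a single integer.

pivot: x2 in, x1 out → z = 36
No improving column remains; optimal.

1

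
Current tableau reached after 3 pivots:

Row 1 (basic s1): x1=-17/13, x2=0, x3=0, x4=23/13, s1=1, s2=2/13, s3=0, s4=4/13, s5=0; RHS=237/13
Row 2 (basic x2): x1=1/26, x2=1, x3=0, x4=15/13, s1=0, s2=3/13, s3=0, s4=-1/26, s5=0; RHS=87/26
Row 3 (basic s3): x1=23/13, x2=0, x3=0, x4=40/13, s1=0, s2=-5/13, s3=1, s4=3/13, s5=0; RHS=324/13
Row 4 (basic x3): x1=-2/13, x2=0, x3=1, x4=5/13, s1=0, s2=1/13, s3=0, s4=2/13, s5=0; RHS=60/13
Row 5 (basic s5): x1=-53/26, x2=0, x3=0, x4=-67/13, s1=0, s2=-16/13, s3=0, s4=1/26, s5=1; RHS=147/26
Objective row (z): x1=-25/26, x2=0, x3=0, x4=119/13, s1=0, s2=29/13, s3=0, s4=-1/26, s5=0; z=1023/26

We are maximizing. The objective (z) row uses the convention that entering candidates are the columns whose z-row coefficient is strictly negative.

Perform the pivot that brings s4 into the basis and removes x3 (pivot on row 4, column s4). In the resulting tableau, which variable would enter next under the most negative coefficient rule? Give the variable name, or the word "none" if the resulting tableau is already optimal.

Pivot element 2/13. New z-row = old z-row − (-1/26)·(row 4/(2/13)).
Updated z-row coefficients: x1: -1, x2: 0, x3: 1/4, x4: 37/4, s1: 0, s2: 9/4, s3: 0, s4: 0, s5: 0.
The most negative is -1 in column x1, so x1 would enter next.

x1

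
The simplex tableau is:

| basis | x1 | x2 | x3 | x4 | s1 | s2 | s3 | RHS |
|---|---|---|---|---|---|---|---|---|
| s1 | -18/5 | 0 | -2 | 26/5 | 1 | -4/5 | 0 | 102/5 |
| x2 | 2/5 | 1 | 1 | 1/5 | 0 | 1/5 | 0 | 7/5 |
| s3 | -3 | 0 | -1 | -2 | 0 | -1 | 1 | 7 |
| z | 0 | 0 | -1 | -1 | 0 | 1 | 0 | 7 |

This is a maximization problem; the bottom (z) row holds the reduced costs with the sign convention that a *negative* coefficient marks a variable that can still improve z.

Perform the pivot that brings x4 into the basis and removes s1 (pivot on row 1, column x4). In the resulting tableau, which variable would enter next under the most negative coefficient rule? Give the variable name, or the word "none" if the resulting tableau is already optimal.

x3

Pivot element 26/5. New z-row = old z-row − (-1)·(row 1/(26/5)).
Updated z-row coefficients: x1: -9/13, x2: 0, x3: -18/13, x4: 0, s1: 5/26, s2: 11/13, s3: 0.
The most negative is -18/13 in column x3, so x3 would enter next.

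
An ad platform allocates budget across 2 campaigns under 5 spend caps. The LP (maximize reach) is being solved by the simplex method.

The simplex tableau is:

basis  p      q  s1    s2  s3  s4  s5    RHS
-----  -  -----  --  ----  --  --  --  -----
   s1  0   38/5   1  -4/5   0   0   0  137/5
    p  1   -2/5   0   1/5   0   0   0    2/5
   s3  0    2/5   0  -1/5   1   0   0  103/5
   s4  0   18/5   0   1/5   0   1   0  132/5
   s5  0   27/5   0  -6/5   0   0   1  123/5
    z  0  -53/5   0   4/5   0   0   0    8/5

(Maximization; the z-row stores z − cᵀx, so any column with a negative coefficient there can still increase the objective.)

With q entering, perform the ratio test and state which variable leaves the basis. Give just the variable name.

s1

Ratios: row 1 (s1): (137/5)/(38/5) = 137/38; row 2 (p): entry -2/5 ≤ 0, skip; row 3 (s3): (103/5)/(2/5) = 103/2; row 4 (s4): (132/5)/(18/5) = 22/3; row 5 (s5): (123/5)/(27/5) = 41/9.
Minimum ratio 137/38 is in the s1 row, so s1 leaves.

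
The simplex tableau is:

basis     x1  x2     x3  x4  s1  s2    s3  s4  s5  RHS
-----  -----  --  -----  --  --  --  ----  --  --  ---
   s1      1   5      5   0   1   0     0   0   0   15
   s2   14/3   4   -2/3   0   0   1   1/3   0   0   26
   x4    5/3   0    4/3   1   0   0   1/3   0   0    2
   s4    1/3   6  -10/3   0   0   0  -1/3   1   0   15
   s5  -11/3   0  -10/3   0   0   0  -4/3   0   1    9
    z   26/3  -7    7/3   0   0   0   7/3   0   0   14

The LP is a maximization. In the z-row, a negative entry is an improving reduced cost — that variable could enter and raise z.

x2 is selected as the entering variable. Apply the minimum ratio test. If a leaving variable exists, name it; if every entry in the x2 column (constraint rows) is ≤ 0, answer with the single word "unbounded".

s4

Ratios: row 1 (s1): 15/5 = 3; row 2 (s2): 26/4 = 13/2; row 3 (x4): entry 0 ≤ 0, skip; row 4 (s4): 15/6 = 5/2; row 5 (s5): entry 0 ≤ 0, skip.
Minimum ratio is in the s4 row, so s4 leaves.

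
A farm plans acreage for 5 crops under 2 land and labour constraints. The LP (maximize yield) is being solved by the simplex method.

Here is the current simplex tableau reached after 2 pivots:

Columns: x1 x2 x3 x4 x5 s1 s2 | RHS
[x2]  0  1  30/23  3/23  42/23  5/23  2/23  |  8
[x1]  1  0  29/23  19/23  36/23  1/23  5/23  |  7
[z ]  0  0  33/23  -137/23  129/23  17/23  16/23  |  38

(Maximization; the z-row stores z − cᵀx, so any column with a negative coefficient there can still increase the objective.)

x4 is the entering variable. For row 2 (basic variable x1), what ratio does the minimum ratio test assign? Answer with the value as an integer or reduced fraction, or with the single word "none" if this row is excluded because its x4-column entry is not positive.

161/19

Ratio = RHS / (x4 entry) = 7 / (19/23) = 161/19.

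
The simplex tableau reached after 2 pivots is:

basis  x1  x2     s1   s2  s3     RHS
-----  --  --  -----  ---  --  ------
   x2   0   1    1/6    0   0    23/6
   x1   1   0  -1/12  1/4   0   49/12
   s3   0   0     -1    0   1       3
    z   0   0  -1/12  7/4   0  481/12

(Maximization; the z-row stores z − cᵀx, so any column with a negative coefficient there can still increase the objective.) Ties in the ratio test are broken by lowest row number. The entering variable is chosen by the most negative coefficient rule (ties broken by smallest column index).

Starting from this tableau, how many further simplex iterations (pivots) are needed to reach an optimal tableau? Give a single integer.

1

pivot: s1 in, x2 out → z = 42
No improving column remains; optimal.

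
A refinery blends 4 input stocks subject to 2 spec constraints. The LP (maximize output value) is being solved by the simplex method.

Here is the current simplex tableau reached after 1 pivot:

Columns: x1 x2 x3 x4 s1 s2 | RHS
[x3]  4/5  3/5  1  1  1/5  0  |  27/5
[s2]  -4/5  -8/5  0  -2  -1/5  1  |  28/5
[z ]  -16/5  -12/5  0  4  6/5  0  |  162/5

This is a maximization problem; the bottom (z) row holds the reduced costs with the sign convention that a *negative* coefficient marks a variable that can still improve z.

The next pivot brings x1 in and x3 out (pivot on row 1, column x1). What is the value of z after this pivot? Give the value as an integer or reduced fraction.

Minimum ratio for x1: (27/5)/(4/5) = 27/4.
z changes by −(z-row coeff of x1)·ratio = −(-16/5)·(27/4) = 108/5.
New z = 162/5 + (108/5) = 54.

54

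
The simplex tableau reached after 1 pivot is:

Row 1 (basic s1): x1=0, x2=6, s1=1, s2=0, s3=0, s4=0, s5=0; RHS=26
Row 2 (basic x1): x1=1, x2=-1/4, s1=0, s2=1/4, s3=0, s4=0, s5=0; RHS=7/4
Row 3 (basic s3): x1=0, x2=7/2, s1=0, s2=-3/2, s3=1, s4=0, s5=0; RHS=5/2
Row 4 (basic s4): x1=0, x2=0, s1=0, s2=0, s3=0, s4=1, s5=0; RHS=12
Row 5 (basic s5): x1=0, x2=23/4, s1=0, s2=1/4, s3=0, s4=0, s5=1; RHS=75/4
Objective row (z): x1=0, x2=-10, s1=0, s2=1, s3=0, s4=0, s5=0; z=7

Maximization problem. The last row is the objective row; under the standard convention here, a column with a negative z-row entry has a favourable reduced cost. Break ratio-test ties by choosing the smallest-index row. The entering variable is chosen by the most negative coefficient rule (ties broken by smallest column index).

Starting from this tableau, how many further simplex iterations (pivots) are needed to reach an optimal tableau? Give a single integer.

pivot: x2 in, s3 out → z = 99/7
pivot: s2 in, s5 out → z = 1211/38
No improving column remains; optimal.

2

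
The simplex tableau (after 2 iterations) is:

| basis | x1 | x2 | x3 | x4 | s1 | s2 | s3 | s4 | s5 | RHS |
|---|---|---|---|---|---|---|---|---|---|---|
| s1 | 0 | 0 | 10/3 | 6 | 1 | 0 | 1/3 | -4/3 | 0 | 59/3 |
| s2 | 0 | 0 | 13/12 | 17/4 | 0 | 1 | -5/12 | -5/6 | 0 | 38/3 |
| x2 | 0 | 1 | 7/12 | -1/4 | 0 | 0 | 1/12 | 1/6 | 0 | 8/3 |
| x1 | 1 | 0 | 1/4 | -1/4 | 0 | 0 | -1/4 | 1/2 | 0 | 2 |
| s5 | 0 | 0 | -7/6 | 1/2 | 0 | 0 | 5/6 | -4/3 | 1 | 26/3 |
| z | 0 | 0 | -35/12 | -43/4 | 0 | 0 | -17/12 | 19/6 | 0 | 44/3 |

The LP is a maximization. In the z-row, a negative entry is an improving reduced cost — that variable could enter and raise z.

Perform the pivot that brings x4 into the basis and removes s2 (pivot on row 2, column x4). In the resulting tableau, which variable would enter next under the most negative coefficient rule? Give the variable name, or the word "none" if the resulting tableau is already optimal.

Pivot element 17/4. New z-row = old z-row − (-43/4)·(row 2/(17/4)).
Updated z-row coefficients: x1: 0, x2: 0, x3: -3/17, x4: 0, s1: 0, s2: 43/17, s3: -42/17, s4: 18/17, s5: 0.
The most negative is -42/17 in column s3, so s3 would enter next.

s3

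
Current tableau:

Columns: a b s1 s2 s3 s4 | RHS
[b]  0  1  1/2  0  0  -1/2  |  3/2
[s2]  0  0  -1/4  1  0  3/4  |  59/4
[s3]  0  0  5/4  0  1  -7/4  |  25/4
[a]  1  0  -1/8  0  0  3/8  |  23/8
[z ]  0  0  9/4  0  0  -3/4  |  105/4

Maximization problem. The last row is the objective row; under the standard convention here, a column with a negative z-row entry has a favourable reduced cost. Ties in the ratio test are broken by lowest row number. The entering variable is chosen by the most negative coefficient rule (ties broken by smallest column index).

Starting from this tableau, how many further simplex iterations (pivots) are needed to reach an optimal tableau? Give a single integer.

pivot: s4 in, a out → z = 32
No improving column remains; optimal.

1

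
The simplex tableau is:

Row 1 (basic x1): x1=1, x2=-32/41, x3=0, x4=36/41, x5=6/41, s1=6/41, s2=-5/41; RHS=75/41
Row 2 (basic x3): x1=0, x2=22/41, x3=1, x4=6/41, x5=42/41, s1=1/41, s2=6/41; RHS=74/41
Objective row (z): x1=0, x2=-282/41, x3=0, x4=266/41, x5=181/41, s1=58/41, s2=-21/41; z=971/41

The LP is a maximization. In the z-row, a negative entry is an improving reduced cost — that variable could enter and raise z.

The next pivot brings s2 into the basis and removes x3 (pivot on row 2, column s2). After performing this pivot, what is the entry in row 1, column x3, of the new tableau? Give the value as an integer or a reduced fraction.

Pivot element is row 2, column s2: 6/41.
Normalize row 2: new (row 2, x3) = 1/(6/41) = 41/6.
row 1 ← row 1 − (-5/41)·(new row 2): 0 − (-5/41)·(41/6) = 5/6.

5/6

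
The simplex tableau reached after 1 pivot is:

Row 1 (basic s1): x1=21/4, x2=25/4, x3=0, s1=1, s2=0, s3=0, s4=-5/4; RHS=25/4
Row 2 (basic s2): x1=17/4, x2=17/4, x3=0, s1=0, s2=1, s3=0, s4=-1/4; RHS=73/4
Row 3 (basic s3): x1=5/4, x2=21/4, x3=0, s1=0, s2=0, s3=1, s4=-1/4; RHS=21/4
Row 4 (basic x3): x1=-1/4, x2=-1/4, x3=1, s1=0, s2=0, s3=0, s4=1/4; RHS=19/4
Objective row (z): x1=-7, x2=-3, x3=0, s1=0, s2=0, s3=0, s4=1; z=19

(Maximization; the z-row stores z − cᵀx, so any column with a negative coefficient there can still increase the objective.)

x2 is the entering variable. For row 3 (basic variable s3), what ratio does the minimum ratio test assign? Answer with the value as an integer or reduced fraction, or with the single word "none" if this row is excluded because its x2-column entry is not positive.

Ratio = RHS / (x2 entry) = (21/4) / (21/4) = 1.

1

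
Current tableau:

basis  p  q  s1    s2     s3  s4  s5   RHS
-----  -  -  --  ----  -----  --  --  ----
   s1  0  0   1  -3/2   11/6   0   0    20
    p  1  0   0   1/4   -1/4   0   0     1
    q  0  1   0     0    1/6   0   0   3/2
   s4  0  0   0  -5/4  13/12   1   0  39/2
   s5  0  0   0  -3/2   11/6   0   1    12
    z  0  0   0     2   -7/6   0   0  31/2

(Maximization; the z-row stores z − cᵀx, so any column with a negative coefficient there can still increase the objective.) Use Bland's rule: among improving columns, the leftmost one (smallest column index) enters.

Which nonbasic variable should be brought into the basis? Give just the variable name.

Objective-row coefficients: p: 0, q: 0, s1: 0, s2: 2, s3: -7/6, s4: 0, s5: 0.
Improving columns: s3. Bland's rule picks the smallest column index → s3.

s3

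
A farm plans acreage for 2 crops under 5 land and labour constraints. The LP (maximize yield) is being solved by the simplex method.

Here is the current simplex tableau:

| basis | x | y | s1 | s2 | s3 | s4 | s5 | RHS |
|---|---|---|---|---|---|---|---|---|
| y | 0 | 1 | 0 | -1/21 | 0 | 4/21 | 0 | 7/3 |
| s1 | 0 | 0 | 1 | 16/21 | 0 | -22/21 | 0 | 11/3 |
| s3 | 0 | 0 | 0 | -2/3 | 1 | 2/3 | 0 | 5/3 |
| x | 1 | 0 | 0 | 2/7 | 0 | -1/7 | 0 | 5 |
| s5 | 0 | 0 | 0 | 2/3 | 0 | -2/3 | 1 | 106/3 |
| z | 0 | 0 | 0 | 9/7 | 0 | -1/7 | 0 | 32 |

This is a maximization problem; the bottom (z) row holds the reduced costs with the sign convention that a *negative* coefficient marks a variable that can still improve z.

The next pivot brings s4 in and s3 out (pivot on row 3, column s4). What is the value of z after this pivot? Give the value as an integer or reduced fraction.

453/14

Minimum ratio for s4: (5/3)/(2/3) = 5/2.
z changes by −(z-row coeff of s4)·ratio = −(-1/7)·(5/2) = 5/14.
New z = 32 + (5/14) = 453/14.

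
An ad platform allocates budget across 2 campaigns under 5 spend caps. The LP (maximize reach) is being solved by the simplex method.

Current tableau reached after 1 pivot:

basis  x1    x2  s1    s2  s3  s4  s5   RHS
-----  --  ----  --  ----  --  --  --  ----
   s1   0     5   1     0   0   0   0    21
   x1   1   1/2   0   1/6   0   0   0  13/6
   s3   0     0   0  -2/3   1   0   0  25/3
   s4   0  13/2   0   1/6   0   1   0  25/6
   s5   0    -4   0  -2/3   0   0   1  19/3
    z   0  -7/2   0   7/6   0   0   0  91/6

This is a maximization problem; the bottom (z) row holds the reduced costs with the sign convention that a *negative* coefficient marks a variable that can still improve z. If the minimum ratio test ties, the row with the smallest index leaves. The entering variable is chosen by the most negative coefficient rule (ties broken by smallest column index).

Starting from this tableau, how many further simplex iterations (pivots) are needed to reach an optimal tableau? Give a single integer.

1

pivot: x2 in, s4 out → z = 679/39
No improving column remains; optimal.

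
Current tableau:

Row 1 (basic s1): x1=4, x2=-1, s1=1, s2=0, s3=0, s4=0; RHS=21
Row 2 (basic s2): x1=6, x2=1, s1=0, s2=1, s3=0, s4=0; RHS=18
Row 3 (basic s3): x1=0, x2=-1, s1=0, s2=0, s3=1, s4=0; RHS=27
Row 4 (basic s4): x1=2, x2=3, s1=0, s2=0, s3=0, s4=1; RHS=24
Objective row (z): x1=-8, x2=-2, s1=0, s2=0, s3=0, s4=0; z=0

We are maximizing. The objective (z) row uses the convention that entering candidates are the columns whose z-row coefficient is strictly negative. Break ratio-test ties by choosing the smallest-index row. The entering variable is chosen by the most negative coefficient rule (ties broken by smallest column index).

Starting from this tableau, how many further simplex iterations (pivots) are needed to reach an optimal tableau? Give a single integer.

2

pivot: x1 in, s2 out → z = 24
pivot: x2 in, s4 out → z = 57/2
No improving column remains; optimal.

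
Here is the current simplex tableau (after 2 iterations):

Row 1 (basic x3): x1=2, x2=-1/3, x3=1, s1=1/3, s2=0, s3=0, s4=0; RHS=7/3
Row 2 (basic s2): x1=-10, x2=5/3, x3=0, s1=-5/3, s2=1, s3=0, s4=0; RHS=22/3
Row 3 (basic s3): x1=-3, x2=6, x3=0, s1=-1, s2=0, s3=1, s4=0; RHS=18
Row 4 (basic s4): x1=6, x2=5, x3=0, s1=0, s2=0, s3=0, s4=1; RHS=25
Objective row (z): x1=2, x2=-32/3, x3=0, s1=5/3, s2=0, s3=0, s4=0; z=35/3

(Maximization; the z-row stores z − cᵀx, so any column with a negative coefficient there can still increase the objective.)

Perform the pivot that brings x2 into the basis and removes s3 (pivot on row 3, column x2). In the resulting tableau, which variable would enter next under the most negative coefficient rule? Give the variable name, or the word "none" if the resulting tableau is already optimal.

Pivot element 6. New z-row = old z-row − (-32/3)·(row 3/6).
Updated z-row coefficients: x1: -10/3, x2: 0, x3: 0, s1: -1/9, s2: 0, s3: 16/9, s4: 0.
The most negative is -10/3 in column x1, so x1 would enter next.

x1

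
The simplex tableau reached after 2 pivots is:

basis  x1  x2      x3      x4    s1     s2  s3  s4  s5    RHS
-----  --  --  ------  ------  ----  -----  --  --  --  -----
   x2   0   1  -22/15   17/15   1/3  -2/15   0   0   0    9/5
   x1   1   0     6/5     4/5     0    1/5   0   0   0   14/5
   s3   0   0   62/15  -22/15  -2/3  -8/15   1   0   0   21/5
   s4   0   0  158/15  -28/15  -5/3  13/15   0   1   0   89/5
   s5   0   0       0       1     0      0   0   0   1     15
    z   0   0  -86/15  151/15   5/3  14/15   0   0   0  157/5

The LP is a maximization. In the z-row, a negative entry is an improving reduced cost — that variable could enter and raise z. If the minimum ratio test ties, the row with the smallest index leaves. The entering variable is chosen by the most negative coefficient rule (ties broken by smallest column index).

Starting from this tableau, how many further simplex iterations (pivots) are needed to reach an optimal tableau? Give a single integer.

pivot: x3 in, s3 out → z = 1154/31
No improving column remains; optimal.

1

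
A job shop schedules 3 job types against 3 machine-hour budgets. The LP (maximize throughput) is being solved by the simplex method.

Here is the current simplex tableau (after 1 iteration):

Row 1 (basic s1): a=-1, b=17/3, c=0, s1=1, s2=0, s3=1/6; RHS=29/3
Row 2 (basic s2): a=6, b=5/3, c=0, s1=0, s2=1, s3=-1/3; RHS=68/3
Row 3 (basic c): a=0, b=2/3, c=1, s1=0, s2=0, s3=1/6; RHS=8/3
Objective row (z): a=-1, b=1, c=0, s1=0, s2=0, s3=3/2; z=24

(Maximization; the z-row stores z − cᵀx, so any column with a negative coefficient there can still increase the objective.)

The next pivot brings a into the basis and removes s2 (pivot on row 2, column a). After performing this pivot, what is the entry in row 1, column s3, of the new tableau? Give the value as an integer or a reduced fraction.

1/9

Pivot element is row 2, column a: 6.
Normalize row 2: new (row 2, s3) = (-1/3)/6 = -1/18.
row 1 ← row 1 − (-1)·(new row 2): 1/6 − (-1)·(-1/18) = 1/9.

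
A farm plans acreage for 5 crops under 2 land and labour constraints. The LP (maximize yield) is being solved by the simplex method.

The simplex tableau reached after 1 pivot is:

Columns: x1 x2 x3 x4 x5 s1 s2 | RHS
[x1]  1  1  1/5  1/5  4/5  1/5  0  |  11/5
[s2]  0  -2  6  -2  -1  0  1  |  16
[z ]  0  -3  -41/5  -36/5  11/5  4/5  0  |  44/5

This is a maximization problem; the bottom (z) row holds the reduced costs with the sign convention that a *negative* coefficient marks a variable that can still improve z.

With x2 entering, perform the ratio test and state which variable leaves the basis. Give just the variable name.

x1

Ratios: row 1 (x1): (11/5)/1 = 11/5; row 2 (s2): entry -2 ≤ 0, skip.
Minimum ratio 11/5 is in the x1 row, so x1 leaves.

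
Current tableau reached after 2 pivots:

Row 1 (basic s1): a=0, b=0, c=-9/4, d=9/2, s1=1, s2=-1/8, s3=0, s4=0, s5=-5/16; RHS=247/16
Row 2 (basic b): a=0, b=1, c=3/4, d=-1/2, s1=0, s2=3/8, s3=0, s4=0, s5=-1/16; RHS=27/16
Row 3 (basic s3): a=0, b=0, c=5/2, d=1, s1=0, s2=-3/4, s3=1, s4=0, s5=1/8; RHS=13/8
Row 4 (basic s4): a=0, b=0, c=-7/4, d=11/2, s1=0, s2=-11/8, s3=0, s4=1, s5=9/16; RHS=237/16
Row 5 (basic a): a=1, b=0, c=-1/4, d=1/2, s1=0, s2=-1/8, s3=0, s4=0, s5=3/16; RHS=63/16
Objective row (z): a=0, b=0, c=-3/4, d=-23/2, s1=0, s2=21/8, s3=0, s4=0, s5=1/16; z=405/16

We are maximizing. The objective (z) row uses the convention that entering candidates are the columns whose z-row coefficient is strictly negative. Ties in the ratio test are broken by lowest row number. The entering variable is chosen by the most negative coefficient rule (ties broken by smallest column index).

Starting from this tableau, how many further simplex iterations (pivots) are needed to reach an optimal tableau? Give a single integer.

pivot: d in, s3 out → z = 44
pivot: s2 in, s4 out → z = 625/11
pivot: c in, s1 out → z = 3087/53
No improving column remains; optimal.

3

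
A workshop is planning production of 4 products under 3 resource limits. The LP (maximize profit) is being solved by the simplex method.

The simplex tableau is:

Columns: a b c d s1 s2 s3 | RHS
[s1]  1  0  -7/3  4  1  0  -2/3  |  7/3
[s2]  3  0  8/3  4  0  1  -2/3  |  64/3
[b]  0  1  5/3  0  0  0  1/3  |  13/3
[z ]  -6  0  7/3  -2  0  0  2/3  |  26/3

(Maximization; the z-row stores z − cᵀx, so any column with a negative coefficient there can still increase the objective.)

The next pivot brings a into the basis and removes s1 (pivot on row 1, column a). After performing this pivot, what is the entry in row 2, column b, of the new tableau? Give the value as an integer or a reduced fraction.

Pivot element is row 1, column a: 1.
Normalize row 1: new (row 1, b) = 0/1 = 0.
row 2 ← row 2 − 3·(new row 1): 0 − 3·0 = 0.

0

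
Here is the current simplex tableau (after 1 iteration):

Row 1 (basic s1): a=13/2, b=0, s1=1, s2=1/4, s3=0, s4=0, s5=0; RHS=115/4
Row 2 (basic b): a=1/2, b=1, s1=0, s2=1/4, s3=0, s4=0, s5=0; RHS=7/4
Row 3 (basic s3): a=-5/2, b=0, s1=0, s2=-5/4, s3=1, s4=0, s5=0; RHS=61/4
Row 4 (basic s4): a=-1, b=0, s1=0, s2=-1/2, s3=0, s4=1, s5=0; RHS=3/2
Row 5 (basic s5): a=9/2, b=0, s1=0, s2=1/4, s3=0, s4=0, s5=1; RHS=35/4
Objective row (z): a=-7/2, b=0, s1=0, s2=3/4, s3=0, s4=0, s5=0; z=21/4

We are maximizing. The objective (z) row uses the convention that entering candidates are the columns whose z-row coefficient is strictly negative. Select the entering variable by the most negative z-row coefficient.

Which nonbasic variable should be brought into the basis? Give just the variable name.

a

Objective-row coefficients: a: -7/2, b: 0, s1: 0, s2: 3/4, s3: 0, s4: 0, s5: 0.
The most negative is -7/2 in column a, so a enters.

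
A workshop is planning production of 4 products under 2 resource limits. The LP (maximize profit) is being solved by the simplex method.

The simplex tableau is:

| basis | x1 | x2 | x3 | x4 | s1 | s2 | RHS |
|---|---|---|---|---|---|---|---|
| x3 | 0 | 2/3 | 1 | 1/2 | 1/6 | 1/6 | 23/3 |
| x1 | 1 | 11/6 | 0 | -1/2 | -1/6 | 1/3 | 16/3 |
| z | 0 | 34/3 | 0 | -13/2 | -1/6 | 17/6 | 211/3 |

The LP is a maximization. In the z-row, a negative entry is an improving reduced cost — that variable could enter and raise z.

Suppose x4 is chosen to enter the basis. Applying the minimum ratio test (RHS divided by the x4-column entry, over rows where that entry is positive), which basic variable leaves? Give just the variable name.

x3

Ratios: row 1 (x3): (23/3)/(1/2) = 46/3; row 2 (x1): entry -1/2 ≤ 0, skip.
Minimum ratio 46/3 is in the x3 row, so x3 leaves.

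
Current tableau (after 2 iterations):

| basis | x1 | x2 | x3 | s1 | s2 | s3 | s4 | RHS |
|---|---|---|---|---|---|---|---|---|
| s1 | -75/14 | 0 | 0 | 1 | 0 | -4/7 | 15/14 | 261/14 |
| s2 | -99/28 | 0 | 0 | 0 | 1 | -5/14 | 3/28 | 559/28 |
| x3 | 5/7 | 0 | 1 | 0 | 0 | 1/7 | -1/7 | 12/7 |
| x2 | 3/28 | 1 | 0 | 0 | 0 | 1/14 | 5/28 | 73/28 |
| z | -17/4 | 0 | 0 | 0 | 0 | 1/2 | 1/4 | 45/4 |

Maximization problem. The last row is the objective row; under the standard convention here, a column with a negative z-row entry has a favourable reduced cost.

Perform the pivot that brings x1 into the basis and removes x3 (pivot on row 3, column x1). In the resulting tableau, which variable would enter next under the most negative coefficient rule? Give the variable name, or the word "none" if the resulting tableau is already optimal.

Pivot element 5/7. New z-row = old z-row − (-17/4)·(row 3/(5/7)).
Updated z-row coefficients: x1: 0, x2: 0, x3: 119/20, s1: 0, s2: 0, s3: 27/20, s4: -3/5.
The most negative is -3/5 in column s4, so s4 would enter next.

s4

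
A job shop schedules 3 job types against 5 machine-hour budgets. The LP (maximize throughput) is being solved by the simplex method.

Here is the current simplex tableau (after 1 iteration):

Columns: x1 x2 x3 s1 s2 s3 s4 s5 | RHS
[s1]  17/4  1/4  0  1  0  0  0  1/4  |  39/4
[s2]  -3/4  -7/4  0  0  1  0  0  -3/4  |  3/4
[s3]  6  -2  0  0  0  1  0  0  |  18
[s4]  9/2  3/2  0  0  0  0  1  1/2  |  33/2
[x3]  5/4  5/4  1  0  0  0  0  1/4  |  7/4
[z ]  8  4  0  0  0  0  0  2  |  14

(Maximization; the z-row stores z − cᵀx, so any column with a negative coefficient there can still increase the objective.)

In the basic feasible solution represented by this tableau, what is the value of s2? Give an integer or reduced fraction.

s2 is basic (row 2); its value is the RHS of that row: 3/4.

3/4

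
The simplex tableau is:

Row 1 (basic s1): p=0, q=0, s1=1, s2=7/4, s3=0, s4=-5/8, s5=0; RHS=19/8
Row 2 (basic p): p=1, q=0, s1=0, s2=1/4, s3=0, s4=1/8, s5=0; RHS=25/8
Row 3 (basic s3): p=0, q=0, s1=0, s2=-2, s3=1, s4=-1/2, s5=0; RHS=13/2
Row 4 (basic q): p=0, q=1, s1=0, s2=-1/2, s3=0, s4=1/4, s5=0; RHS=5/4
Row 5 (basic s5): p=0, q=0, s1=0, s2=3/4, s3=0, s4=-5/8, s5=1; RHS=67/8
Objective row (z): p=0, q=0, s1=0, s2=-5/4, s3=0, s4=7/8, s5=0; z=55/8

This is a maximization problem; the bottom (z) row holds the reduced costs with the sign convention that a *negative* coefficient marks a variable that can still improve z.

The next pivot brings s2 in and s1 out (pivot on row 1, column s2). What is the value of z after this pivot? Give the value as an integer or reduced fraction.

Minimum ratio for s2: (19/8)/(7/4) = 19/14.
z changes by −(z-row coeff of s2)·ratio = −(-5/4)·(19/14) = 95/56.
New z = 55/8 + (95/56) = 60/7.

60/7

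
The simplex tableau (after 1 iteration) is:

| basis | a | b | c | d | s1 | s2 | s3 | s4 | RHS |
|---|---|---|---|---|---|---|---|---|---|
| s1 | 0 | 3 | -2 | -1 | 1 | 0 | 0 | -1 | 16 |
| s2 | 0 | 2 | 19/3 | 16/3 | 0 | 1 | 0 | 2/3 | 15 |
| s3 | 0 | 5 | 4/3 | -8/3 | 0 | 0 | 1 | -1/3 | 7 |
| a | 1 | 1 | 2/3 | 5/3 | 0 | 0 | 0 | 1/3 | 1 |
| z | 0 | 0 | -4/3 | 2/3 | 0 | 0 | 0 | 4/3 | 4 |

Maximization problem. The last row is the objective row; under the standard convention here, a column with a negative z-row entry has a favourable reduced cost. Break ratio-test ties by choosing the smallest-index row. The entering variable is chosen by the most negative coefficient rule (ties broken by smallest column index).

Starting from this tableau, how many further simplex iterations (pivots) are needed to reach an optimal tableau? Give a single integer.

pivot: c in, a out → z = 6
No improving column remains; optimal.

1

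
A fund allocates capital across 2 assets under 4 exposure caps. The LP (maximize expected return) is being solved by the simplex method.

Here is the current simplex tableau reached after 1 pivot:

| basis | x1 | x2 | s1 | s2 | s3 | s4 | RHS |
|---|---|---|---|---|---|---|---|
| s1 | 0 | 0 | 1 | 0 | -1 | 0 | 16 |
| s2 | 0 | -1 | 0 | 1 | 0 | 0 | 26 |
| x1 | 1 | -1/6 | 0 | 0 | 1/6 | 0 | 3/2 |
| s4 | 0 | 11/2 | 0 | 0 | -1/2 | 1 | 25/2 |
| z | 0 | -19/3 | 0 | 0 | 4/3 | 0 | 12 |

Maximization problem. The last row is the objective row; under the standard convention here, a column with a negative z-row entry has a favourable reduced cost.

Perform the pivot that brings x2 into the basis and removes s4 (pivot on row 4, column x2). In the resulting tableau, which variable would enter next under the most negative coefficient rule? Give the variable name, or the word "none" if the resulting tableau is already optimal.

Pivot element 11/2. New z-row = old z-row − (-19/3)·(row 4/(11/2)).
Updated z-row coefficients: x1: 0, x2: 0, s1: 0, s2: 0, s3: 25/33, s4: 38/33.
No coefficient is strictly negative; the tableau after this pivot is optimal.

none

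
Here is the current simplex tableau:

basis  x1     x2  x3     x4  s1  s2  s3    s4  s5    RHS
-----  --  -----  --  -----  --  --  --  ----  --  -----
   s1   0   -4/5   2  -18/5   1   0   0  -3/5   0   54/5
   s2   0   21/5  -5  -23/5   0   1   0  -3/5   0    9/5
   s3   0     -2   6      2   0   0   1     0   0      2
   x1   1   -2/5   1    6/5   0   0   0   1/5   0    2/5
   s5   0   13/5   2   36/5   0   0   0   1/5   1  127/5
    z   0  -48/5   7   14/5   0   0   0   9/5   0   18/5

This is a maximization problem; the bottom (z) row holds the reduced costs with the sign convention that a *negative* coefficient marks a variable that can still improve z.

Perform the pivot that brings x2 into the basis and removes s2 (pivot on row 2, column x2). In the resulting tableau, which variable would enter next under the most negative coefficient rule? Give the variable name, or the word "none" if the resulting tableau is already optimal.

x4

Pivot element 21/5. New z-row = old z-row − (-48/5)·(row 2/(21/5)).
Updated z-row coefficients: x1: 0, x2: 0, x3: -31/7, x4: -54/7, s1: 0, s2: 16/7, s3: 0, s4: 3/7, s5: 0.
The most negative is -54/7 in column x4, so x4 would enter next.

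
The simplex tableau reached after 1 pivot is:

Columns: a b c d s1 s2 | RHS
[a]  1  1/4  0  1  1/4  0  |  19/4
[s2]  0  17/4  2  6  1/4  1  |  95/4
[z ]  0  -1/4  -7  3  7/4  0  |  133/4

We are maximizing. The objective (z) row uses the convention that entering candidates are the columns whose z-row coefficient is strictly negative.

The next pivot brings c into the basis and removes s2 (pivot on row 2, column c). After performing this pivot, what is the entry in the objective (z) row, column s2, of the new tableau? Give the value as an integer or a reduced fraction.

Pivot element is row 2, column c: 2.
Normalize row 2: new (row 2, s2) = 1/2 = 1/2.
z-row ← z-row − (-7)·(new row 2): 0 − (-7)·(1/2) = 7/2.

7/2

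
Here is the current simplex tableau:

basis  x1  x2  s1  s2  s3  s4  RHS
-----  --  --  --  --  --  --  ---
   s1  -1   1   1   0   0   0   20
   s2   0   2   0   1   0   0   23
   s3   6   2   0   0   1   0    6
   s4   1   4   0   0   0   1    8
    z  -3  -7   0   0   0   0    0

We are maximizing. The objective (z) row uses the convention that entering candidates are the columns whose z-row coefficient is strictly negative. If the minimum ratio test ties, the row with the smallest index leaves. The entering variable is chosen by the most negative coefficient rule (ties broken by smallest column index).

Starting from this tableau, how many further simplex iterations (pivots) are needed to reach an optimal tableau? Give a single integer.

pivot: x2 in, s4 out → z = 14
pivot: x1 in, s3 out → z = 159/11
No improving column remains; optimal.

2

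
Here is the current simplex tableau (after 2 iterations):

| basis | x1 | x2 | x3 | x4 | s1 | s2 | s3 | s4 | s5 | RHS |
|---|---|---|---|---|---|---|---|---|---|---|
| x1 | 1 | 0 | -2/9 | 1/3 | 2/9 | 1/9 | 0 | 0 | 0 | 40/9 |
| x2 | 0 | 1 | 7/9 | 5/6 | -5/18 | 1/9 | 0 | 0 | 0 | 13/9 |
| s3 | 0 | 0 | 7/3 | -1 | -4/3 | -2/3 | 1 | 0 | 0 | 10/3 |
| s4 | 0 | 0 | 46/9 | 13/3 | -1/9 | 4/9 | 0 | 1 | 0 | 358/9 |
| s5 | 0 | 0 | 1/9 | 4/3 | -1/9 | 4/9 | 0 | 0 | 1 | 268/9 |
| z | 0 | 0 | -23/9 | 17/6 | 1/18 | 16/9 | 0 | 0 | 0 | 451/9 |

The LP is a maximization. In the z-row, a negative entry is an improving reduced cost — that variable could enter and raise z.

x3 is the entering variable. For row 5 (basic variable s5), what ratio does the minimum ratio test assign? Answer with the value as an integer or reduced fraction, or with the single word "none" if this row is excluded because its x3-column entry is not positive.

Ratio = RHS / (x3 entry) = (268/9) / (1/9) = 268.

268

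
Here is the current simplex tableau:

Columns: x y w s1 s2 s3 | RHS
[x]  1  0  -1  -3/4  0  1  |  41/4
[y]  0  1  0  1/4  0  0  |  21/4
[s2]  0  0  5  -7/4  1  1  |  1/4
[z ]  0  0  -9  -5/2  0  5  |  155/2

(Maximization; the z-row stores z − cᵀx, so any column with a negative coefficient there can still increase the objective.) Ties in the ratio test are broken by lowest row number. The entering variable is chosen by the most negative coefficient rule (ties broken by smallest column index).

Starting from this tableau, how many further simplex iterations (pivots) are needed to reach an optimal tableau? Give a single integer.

pivot: w in, s2 out → z = 1559/20
pivot: s1 in, y out → z = 983/5
No improving column remains; optimal.

2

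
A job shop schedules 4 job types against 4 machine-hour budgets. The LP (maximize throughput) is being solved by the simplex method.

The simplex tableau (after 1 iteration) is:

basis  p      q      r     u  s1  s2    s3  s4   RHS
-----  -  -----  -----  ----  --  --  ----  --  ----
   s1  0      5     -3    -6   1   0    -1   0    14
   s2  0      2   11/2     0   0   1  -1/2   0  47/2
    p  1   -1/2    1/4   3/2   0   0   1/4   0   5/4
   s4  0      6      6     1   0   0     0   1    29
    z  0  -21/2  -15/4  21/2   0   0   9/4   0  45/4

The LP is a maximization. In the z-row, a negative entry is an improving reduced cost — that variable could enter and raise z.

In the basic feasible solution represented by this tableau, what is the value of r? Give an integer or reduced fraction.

0

r is nonbasic (not in the basis column), so its value in the current BFS is 0.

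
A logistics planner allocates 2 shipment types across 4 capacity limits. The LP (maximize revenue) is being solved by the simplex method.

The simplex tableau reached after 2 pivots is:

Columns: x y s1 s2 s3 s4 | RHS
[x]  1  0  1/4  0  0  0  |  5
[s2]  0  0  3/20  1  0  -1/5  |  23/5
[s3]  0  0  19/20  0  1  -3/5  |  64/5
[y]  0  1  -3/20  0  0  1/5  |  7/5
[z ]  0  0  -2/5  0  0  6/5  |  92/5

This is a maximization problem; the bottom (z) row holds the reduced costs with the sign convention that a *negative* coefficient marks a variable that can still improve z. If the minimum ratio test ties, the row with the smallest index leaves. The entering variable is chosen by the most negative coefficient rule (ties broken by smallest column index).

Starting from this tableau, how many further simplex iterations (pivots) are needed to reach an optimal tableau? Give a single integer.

1

pivot: s1 in, s3 out → z = 452/19
No improving column remains; optimal.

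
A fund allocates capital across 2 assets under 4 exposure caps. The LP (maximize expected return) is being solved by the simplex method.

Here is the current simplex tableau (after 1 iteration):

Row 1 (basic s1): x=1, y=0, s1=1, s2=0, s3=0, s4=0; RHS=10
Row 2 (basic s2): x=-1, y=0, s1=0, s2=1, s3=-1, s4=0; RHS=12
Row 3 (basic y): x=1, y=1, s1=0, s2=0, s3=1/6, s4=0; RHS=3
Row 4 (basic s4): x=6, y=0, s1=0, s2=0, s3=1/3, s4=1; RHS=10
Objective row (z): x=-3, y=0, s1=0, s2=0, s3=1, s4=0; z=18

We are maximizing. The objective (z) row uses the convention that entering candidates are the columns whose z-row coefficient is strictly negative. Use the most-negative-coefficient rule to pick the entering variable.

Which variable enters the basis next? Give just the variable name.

Objective-row coefficients: x: -3, y: 0, s1: 0, s2: 0, s3: 1, s4: 0.
The most negative is -3 in column x, so x enters.

x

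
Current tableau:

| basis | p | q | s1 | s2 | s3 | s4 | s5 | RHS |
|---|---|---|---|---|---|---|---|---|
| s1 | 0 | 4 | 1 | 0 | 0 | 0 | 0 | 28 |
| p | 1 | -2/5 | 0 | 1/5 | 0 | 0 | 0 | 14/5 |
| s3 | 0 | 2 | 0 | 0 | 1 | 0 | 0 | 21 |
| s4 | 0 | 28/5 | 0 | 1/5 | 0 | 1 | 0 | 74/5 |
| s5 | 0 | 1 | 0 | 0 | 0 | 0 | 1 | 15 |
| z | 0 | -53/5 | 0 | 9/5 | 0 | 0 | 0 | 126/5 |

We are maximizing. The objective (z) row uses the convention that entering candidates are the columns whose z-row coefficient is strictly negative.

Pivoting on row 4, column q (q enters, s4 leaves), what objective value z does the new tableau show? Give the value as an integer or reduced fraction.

745/14

Minimum ratio for q: (74/5)/(28/5) = 37/14.
z changes by −(z-row coeff of q)·ratio = −(-53/5)·(37/14) = 1961/70.
New z = 126/5 + (1961/70) = 745/14.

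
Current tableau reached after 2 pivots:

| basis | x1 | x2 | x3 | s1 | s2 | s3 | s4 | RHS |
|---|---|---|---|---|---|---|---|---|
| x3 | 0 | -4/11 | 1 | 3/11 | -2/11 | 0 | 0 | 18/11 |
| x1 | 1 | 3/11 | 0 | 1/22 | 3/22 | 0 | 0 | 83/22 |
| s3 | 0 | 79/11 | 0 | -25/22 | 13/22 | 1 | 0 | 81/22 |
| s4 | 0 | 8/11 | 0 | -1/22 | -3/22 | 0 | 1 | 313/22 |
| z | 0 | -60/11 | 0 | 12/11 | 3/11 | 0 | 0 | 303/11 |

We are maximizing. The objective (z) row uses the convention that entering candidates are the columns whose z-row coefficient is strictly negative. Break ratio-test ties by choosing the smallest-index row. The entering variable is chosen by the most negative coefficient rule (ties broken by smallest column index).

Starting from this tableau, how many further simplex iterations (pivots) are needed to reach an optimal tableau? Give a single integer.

1

pivot: x2 in, s3 out → z = 2397/79
No improving column remains; optimal.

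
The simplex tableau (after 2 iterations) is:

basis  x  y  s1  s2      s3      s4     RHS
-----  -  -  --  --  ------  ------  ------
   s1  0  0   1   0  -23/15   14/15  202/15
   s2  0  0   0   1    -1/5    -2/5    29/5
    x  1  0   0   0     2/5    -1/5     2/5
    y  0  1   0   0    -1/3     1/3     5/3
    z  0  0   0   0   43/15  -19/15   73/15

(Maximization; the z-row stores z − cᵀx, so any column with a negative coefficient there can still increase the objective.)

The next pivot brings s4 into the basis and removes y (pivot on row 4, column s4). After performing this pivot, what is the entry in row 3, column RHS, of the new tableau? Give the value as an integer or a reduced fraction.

Pivot element is row 4, column s4: 1/3.
Normalize row 4: new (row 4, RHS) = (5/3)/(1/3) = 5.
row 3 ← row 3 − (-1/5)·(new row 4): 2/5 − (-1/5)·5 = 7/5.

7/5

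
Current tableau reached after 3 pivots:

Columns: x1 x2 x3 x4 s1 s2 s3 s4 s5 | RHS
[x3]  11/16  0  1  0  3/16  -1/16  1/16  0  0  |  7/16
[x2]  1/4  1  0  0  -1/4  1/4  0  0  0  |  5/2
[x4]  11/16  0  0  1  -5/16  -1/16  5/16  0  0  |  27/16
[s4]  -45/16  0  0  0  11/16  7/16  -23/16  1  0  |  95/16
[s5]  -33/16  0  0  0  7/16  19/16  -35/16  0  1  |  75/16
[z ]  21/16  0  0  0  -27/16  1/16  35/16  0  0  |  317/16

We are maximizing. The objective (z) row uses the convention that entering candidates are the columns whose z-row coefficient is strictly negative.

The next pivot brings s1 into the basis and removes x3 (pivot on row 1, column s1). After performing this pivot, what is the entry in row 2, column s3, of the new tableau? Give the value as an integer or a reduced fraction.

Pivot element is row 1, column s1: 3/16.
Normalize row 1: new (row 1, s3) = (1/16)/(3/16) = 1/3.
row 2 ← row 2 − (-1/4)·(new row 1): 0 − (-1/4)·(1/3) = 1/12.

1/12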